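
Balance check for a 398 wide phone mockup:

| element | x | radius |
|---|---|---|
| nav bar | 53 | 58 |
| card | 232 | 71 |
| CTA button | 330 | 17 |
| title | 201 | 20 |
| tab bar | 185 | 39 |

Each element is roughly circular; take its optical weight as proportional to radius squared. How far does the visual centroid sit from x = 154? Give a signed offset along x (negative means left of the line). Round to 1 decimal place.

r² weights: nav bar 58² = 3364, card 71² = 5041, CTA button 17² = 289, title 20² = 400, tab bar 39² = 1521. Total = 10615.
Σw·x = 3364·53 + 5041·232 + 289·330 + 400·201 + 1521·185 = 1804959, so x̄ = 1804959/10615 ≈ 170.04.
Against x = 154, that's 170.04 − 154 = 16.04.

≈ 16.0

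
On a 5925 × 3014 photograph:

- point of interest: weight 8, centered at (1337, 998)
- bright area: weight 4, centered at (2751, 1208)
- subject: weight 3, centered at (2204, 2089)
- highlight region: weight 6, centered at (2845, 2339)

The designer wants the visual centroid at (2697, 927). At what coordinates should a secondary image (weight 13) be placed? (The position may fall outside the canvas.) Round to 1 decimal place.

(3562.8, -123.0)

New total weight: (8 + 4 + 3 + 6) + 13 = 34.
Along x: (45382 + 13·x) / 34 = 2697 (existing moment 8·1337 + 4·2751 + 3·2204 + 6·2845 = 45382) ⇒ x = (91698 − 45382) / 13 ≈ 3562.77.
Along y: (33117 + 13·y) / 34 = 927 (existing moment 8·998 + 4·1208 + 3·2089 + 6·2339 = 33117) ⇒ y = (31518 − 33117) / 13 ≈ -123.00.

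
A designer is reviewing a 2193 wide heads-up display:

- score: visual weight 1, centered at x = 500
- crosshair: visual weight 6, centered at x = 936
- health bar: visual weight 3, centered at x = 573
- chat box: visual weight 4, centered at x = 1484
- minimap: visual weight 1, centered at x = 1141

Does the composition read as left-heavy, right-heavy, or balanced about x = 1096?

Weights sum to 1 + 6 + 3 + 4 + 1 = 15.
x: (1·500 + 6·936 + 3·573 + 4·1484 + 1·1141) / 15 = 14912 / 15 ≈ 994.13
Since 994.1 is left of 1096, the composition reads left-heavy.

left-heavy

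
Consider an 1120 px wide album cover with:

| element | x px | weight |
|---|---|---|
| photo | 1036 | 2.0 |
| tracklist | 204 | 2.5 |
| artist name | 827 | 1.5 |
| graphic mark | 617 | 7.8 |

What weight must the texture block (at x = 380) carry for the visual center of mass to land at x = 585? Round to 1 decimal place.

Fixed elements: Σw = 2.0 + 2.5 + 1.5 + 7.8 = 13.8, Σw·x = 2.0·1036 + 2.5·204 + 1.5·827 + 7.8·617 = 8635.1.
Set Σw·x/Σw = 585: (8635.1 + 380w) = 585·(13.8 + w).
Solving: w = (585·13.8 − 8635.1) / (380 − 585) = -562.1 / -205 ≈ 2.74.

w ≈ 2.7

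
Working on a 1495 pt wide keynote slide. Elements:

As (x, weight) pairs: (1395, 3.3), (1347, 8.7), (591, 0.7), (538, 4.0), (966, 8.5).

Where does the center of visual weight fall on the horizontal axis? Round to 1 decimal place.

Σw = 3.3 + 8.7 + 0.7 + 4.0 + 8.5 = 25.2.
Σw·x = 3.3·1395 + 8.7·1347 + 0.7·591 + 4.0·538 + 8.5·966 = 27099.1, so x̄ = 27099.1/25.2 ≈ 1075.36.

x ≈ 1075.4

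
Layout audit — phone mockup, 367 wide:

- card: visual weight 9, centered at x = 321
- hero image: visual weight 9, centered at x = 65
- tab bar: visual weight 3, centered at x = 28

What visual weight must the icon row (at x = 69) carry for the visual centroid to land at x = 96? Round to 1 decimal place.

Existing Σw = 21 (9 + 9 + 3); existing moment 9·321 + 9·65 + 3·28 = 3558.
Balance at x = 96 requires (3558 + w·69) / (21 + w) = 96.
So w = (96·21 − 3558)/(69 − 96) = -1542/-27 ≈ 57.11.

w ≈ 57.1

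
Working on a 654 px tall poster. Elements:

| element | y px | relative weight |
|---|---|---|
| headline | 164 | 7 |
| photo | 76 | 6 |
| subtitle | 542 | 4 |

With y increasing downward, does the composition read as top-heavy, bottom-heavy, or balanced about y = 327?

Σw = 7 + 6 + 4 = 17.
Σw·y = 7·164 + 6·76 + 4·542 = 3772, so ȳ = 3772/17 ≈ 221.88.
221.9 lies above (smaller y than) the midline 327, so the layout is top-heavy.

top-heavy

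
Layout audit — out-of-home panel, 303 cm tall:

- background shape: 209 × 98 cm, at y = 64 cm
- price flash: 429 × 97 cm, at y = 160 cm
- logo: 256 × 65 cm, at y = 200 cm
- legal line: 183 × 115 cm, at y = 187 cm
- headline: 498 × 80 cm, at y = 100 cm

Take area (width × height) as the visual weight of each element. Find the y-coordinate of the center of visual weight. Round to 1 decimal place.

y ≈ 137.6

Areas: background shape 209·98 = 20482, price flash 429·97 = 41613, logo 256·65 = 16640, legal line 183·115 = 21045, headline 498·80 = 39840. Total weight = 139620.
Σw·y = 20482·64 + 41613·160 + 16640·200 + 21045·187 + 39840·100 = 19216343, so ȳ = 19216343/139620 ≈ 137.63.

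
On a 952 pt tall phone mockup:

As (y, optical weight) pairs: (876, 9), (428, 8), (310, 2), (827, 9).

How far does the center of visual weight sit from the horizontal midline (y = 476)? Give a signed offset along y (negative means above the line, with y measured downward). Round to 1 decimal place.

Weights sum to 9 + 8 + 2 + 9 = 28.
Σw·y = 9·876 + 8·428 + 2·310 + 9·827 = 19371, so ȳ = 19371/28 ≈ 691.82.
Difference: 691.82 − 476 ≈ 215.82.

≈ 215.8 pt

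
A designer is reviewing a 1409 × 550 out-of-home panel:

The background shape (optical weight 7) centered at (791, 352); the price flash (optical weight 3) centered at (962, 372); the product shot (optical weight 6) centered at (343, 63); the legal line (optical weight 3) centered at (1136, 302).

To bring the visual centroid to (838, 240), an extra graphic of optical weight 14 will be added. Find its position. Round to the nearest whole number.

After adding the extra graphic, total weight = 7 + 3 + 6 + 3 + 14 = 33.
Along x: (13889 + 14·x) / 33 = 838 (existing moment 7·791 + 3·962 + 6·343 + 3·1136 = 13889) ⇒ x = (27654 − 13889) / 14 ≈ 983.21.
Along y: (4864 + 14·y) / 33 = 240 (existing moment 7·352 + 3·372 + 6·63 + 3·302 = 4864) ⇒ y = (7920 − 4864) / 14 ≈ 218.29.

(983, 218)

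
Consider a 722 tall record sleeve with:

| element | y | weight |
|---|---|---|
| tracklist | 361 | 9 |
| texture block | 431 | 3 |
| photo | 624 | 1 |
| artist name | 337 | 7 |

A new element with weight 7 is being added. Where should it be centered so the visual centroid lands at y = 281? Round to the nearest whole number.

y ≈ 9

After adding the new element, total weight = 9 + 3 + 1 + 7 + 7 = 27.
Along y: (7525 + 7·y) / 27 = 281 (existing moment 9·361 + 3·431 + 1·624 + 7·337 = 7525) ⇒ y = (7587 − 7525) / 7 ≈ 8.86.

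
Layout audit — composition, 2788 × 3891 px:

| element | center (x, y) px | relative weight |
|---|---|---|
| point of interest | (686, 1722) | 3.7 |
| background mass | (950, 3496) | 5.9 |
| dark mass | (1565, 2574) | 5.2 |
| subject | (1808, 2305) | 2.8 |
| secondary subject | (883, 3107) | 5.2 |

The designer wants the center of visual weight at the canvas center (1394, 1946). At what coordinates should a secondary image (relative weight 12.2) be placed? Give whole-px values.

(1873, 419)

With the secondary image, Σw becomes 3.7 + 5.9 + 5.2 + 2.8 + 5.2 + 12.2 = 35.0.
x: need Σw·x = 35.0·1394 = 48790.0. Existing = 3.7·686 + 5.9·950 + 5.2·1565 + 2.8·1808 + 5.2·883 = 25935.2. Remainder 22854.8 / 12.2 ≈ 1873.34.
y: need Σw·y = 35.0·1946 = 68110.0. Existing = 3.7·1722 + 5.9·3496 + 5.2·2574 + 2.8·2305 + 5.2·3107 = 62993.0. Remainder 5117.0 / 12.2 ≈ 419.43.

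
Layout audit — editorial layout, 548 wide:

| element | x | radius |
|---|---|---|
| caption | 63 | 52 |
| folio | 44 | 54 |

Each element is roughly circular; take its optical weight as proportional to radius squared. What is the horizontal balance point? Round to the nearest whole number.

x ≈ 53

r² weights: caption 52² = 2704, folio 54² = 2916. Total = 5620.
x-moment: 2704·63 + 2916·44 = 298656; centroid 298656/5620 ≈ 53.14.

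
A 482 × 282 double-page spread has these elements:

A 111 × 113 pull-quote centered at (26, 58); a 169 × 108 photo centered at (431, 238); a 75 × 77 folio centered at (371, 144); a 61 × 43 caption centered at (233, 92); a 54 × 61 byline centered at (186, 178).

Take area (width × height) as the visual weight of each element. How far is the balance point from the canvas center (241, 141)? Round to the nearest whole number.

Areas → weights: pull-quote 111·113 = 12543, photo 169·108 = 18252, folio 75·77 = 5775, caption 61·43 = 2623, byline 54·61 = 3294; Σw = 42487.
x: (12543·26 + 18252·431 + 5775·371 + 2623·233 + 3294·186) / 42487 = 11559098 / 42487 ≈ 272.06
y: (12543·58 + 18252·238 + 5775·144 + 2623·92 + 3294·178) / 42487 = 6730718 / 42487 ≈ 158.42
Offset from (241, 141): Δx ≈ 31.06, Δy ≈ 17.42; distance = √(Δx² + Δy²) ≈ 35.61.

≈ 36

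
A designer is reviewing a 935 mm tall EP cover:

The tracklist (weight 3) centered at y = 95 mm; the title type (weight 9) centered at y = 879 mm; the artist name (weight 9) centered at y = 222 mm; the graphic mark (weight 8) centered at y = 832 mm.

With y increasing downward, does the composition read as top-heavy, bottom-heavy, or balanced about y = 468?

bottom-heavy

Σw = 3 + 9 + 9 + 8 = 29.
Σw·y = 3·95 + 9·879 + 9·222 + 8·832 = 16850, so ȳ = 16850/29 ≈ 581.03.
581.0 vs midline 468 → bottom-heavy.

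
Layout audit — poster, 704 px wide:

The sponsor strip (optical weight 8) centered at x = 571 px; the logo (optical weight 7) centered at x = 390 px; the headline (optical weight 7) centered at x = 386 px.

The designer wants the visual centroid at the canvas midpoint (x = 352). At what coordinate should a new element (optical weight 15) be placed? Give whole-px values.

New total weight: (8 + 7 + 7) + 15 = 37.
x: target moment 37×352 = 13024; current 8·571 + 7·390 + 7·386 = 10000; the new element supplies 3024, so x = 3024/15 ≈ 201.60.

x ≈ 202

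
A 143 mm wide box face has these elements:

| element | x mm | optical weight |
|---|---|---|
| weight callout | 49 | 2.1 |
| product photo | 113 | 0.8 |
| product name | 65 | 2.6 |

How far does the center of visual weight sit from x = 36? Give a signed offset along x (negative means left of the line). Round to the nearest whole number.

Total weight = 2.1 + 0.8 + 2.6 = 5.5.
x-moment: 2.1·49 + 0.8·113 + 2.6·65 = 362.3; centroid 362.3/5.5 ≈ 65.87.
Difference: 65.87 − 36 ≈ 29.87.

≈ 30 mm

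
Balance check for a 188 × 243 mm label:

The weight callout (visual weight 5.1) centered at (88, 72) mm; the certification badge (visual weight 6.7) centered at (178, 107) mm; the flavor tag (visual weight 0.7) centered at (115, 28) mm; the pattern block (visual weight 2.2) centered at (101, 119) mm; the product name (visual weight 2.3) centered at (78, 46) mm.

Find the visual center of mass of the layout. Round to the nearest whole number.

Total weight = 5.1 + 6.7 + 0.7 + 2.2 + 2.3 = 17.0.
x-moment: 5.1·88 + 6.7·178 + 0.7·115 + 2.2·101 + 2.3·78 = 2123.5; centroid 2123.5/17.0 ≈ 124.91.
y-moment: 5.1·72 + 6.7·107 + 0.7·28 + 2.2·119 + 2.3·46 = 1471.3; centroid 1471.3/17.0 ≈ 86.55.

(125, 87)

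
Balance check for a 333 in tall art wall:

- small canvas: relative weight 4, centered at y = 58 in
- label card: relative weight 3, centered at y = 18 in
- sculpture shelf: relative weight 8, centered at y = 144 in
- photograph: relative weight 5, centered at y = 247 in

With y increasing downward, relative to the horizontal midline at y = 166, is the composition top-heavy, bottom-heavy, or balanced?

Weights sum to 4 + 3 + 8 + 5 = 20.
Σw·y = 4·58 + 3·18 + 8·144 + 5·247 = 2673, so ȳ = 2673/20 ≈ 133.65.
Since 133.7 is above (smaller y than) 166, the composition reads top-heavy.

top-heavy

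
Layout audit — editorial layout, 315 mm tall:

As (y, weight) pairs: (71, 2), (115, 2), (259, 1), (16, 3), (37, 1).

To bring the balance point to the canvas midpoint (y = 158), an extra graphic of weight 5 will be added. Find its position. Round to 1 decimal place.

After adding the extra graphic, total weight = 2 + 2 + 1 + 3 + 1 + 5 = 14.
Along y: (716 + 5·y) / 14 = 158 (existing moment 2·71 + 2·115 + 1·259 + 3·16 + 1·37 = 716) ⇒ y = (2212 − 716) / 5 ≈ 299.20.

y ≈ 299.2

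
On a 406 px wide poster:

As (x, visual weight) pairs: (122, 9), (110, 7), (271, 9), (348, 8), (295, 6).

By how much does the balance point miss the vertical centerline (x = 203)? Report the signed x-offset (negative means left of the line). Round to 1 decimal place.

Total weight = 9 + 7 + 9 + 8 + 6 = 39.
Σw·x = 9·122 + 7·110 + 9·271 + 8·348 + 6·295 = 8861, so x̄ = 8861/39 ≈ 227.21.
Against x = 203, that's 227.21 − 203 = 24.21.

≈ 24.2 px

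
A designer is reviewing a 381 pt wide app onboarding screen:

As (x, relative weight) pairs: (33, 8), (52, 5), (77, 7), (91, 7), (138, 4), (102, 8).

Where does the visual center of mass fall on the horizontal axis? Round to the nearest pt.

x ≈ 79

Total weight = 8 + 5 + 7 + 7 + 4 + 8 = 39.
x: moment 3068 / weight 39 ≈ 78.67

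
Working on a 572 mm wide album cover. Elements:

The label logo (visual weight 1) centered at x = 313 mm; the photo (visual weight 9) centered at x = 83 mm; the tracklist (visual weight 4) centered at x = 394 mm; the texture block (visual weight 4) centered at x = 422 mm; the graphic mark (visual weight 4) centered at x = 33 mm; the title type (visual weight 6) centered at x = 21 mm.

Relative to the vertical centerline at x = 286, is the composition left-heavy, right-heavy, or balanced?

Total weight = 1 + 9 + 4 + 4 + 4 + 6 = 28.
Σw·x = 1·313 + 9·83 + 4·394 + 4·422 + 4·33 + 6·21 = 4582, so x̄ = 4582/28 ≈ 163.64.
163.6 lies left of the midline 286, so the layout is left-heavy.

left-heavy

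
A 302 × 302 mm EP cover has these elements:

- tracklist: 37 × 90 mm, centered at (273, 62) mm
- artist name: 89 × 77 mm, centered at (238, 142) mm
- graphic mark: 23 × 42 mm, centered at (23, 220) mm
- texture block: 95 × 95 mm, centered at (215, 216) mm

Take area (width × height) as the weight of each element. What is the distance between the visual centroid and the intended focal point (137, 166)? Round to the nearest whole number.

≈ 86 mm

Taking area as weight: tracklist 37·90 = 3330, artist name 89·77 = 6853, graphic mark 23·42 = 966, texture block 95·95 = 9025. Sum 20174.
Σw·x = 3330·273 + 6853·238 + 966·23 + 9025·215 = 4502697, so x̄ = 4502697/20174 ≈ 223.19.
Σw·y = 3330·62 + 6853·142 + 966·220 + 9025·216 = 3341506, so ȳ = 3341506/20174 ≈ 165.63.
Offset from (137, 166): Δx ≈ 86.19, Δy ≈ -0.37; distance = √(Δx² + Δy²) ≈ 86.19.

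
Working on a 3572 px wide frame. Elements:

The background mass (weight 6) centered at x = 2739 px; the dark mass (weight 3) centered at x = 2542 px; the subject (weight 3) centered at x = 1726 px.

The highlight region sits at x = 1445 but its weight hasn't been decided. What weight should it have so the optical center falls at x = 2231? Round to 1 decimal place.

w ≈ 3.1

Known weights sum to 6 + 3 + 3 = 12; their moment is 6·2739 + 3·2542 + 3·1726 = 29238.
For the centroid to hit 2231: (29238 + w·1445) / (12 + w) = 2231.
So w = (2231·12 − 29238)/(1445 − 2231) = -2466/-786 ≈ 3.14.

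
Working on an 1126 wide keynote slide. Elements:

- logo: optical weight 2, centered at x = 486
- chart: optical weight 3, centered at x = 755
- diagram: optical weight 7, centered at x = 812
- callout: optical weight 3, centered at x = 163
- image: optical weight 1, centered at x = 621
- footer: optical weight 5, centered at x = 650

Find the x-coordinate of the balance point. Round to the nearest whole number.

Total weight = 2 + 3 + 7 + 3 + 1 + 5 = 21.
Σw·x = 2·486 + 3·755 + 7·812 + 3·163 + 1·621 + 5·650 = 13281, so x̄ = 13281/21 ≈ 632.43.

x ≈ 632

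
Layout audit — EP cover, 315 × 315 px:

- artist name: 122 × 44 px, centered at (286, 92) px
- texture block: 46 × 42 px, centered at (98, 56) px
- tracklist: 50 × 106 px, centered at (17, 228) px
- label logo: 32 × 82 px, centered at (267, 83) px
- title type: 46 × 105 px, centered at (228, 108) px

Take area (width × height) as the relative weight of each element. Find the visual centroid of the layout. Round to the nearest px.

Areas: artist name 122·44 = 5368, texture block 46·42 = 1932, tracklist 50·106 = 5300, label logo 32·82 = 2624, title type 46·105 = 4830. Total weight = 20054.
Σw·x = 5368·286 + 1932·98 + 5300·17 + 2624·267 + 4830·228 = 3616532, so x̄ = 3616532/20054 ≈ 180.34.
Σw·y = 5368·92 + 1932·56 + 5300·228 + 2624·83 + 4830·108 = 2549880, so ȳ = 2549880/20054 ≈ 127.15.

(180, 127)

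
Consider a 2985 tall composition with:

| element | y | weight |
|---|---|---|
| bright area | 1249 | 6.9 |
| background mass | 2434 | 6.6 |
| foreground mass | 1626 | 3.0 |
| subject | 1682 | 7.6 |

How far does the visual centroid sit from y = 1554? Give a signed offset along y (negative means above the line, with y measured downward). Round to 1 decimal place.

Σw = 6.9 + 6.6 + 3.0 + 7.6 = 24.1.
y: (6.9·1249 + 6.6·2434 + 3.0·1626 + 7.6·1682) / 24.1 = 42343.7 / 24.1 ≈ 1757.00
Offset from y = 1554: 1757.00 − 1554 ≈ 203.00.

≈ 203.0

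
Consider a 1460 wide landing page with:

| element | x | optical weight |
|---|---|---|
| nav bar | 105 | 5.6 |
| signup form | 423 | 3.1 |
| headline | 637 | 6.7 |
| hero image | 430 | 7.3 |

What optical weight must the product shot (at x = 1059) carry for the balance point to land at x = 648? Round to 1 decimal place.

w ≈ 13.1

Fixed elements: Σw = 5.6 + 3.1 + 6.7 + 7.3 = 22.7, Σw·x = 5.6·105 + 3.1·423 + 6.7·637 + 7.3·430 = 9306.2.
For the centroid to hit 648: (9306.2 + w·1059) / (22.7 + w) = 648.
So w = (648·22.7 − 9306.2)/(1059 − 648) = 5403.4/411 ≈ 13.15.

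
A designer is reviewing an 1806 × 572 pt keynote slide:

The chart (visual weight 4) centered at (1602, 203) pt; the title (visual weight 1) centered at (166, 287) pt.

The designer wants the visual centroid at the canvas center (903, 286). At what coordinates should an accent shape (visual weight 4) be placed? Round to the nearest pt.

(388, 369)

After adding the accent shape, total weight = 4 + 1 + 4 = 9.
x: need Σw·x = 9·903 = 8127. Existing = 4·1602 + 1·166 = 6574. Remainder 1553 / 4 ≈ 388.25.
y: need Σw·y = 9·286 = 2574. Existing = 4·203 + 1·287 = 1099. Remainder 1475 / 4 ≈ 368.75.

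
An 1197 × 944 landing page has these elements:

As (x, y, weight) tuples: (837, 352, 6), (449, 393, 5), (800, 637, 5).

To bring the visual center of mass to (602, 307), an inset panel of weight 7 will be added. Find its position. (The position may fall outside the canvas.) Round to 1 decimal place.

With the inset panel, Σw becomes 6 + 5 + 5 + 7 = 23.
x: target moment 23×602 = 13846; current 6·837 + 5·449 + 5·800 = 11267; the inset panel supplies 2579, so x = 2579/7 ≈ 368.43.
y: target moment 23×307 = 7061; current 6·352 + 5·393 + 5·637 = 7262; the inset panel supplies -201, so y = -201/7 ≈ -28.71.

(368.4, -28.7)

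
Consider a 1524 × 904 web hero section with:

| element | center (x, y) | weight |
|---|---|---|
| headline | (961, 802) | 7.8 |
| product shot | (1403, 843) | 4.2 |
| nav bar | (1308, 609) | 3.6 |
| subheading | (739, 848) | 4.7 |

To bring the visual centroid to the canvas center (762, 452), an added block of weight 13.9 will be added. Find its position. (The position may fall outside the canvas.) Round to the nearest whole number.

With the added block, Σw becomes 7.8 + 4.2 + 3.6 + 4.7 + 13.9 = 34.2.
x: need Σw·x = 34.2·762 = 26060.4. Existing = 7.8·961 + 4.2·1403 + 3.6·1308 + 4.7·739 = 21570.5. Remainder 4489.9 / 13.9 ≈ 323.01.
y: need Σw·y = 34.2·452 = 15458.4. Existing = 7.8·802 + 4.2·843 + 3.6·609 + 4.7·848 = 15974.2. Remainder -515.8 / 13.9 ≈ -37.11.

(323, -37)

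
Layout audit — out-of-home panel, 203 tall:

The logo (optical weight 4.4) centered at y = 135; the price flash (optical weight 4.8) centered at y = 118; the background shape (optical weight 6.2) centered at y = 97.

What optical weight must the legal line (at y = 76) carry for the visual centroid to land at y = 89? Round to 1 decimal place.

Known weights sum to 4.4 + 4.8 + 6.2 = 15.4; their moment is 4.4·135 + 4.8·118 + 6.2·97 = 1761.8.
Balance at y = 89 requires (1761.8 + w·76) / (15.4 + w) = 89.
Solving: w = (89·15.4 − 1761.8) / (76 − 89) = -391.2 / -13 ≈ 30.09.

w ≈ 30.1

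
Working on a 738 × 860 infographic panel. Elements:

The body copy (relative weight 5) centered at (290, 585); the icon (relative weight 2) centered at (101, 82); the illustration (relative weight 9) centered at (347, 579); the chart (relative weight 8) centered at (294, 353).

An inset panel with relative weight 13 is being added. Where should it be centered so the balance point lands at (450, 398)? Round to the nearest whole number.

After adding the inset panel, total weight = 5 + 2 + 9 + 8 + 13 = 37.
Along x: (7127 + 13·x) / 37 = 450 (existing moment 5·290 + 2·101 + 9·347 + 8·294 = 7127) ⇒ x = (16650 − 7127) / 13 ≈ 732.54.
Along y: (11124 + 13·y) / 37 = 398 (existing moment 5·585 + 2·82 + 9·579 + 8·353 = 11124) ⇒ y = (14726 − 11124) / 13 ≈ 277.08.

(733, 277)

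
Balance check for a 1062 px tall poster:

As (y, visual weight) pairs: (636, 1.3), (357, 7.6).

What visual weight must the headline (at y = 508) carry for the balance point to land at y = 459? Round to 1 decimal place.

w ≈ 11.1

Fixed elements: Σw = 1.3 + 7.6 = 8.9, Σw·y = 1.3·636 + 7.6·357 = 3540.0.
Balance at y = 459 requires (3540.0 + w·508) / (8.9 + w) = 459.
Rearranging, w·(508 − 459) = 459·8.9 − 3540.0 = 545.1, so w ≈ 545.1/49 = 11.12.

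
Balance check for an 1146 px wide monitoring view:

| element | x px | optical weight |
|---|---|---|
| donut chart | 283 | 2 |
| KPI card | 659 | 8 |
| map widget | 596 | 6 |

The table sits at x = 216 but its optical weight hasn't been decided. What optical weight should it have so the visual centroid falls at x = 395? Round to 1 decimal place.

Known weights sum to 2 + 8 + 6 = 16; their moment is 2·283 + 8·659 + 6·596 = 9414.
Balance at x = 395 requires (9414 + w·216) / (16 + w) = 395.
Solving: w = (395·16 − 9414) / (216 − 395) = -3094 / -179 ≈ 17.28.

w ≈ 17.3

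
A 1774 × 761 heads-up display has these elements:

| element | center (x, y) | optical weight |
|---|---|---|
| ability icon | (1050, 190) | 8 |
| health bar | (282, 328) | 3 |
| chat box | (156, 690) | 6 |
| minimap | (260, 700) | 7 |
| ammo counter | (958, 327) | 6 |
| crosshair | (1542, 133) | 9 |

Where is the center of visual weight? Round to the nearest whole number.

Weights sum to 8 + 3 + 6 + 7 + 6 + 9 = 39.
Σw·x = 31628; x̄ = 31628/39 ≈ 810.97.
y: moment 14703 / weight 39 ≈ 377.00

(811, 377)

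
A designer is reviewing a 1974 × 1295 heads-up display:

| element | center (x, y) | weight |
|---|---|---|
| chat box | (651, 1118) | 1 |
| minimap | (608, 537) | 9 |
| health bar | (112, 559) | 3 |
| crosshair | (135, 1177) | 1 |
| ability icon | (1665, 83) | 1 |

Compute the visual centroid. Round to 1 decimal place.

Weights sum to 1 + 9 + 3 + 1 + 1 = 15.
Σw·x = 1·651 + 9·608 + 3·112 + 1·135 + 1·1665 = 8259, so x̄ = 8259/15 ≈ 550.60.
Σw·y = 1·1118 + 9·537 + 3·559 + 1·1177 + 1·83 = 8888, so ȳ = 8888/15 ≈ 592.53.

(550.6, 592.5)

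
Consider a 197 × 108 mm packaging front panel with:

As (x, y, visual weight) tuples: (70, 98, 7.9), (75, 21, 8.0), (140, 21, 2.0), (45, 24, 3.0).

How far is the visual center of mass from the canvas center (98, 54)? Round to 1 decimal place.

Weights sum to 7.9 + 8.0 + 2.0 + 3.0 = 20.9.
x-moment: 7.9·70 + 8.0·75 + 2.0·140 + 3.0·45 = 1568.0; centroid 1568.0/20.9 ≈ 75.02.
y-moment: 7.9·98 + 8.0·21 + 2.0·21 + 3.0·24 = 1056.2; centroid 1056.2/20.9 ≈ 50.54.
From (98, 54): dx = -22.98, dy = -3.46, so the distance is √(dx²+dy²) ≈ 23.24.

≈ 23.2 mm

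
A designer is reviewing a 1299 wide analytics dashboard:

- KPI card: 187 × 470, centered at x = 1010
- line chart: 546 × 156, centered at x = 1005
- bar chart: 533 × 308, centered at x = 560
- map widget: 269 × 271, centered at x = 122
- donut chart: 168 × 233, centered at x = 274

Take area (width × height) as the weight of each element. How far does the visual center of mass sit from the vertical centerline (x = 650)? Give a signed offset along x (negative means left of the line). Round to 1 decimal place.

Taking area as weight: KPI card 187·470 = 87890, line chart 546·156 = 85176, bar chart 533·308 = 164164, map widget 269·271 = 72899, donut chart 168·233 = 39144. Sum 449273.
Σw·x = 87890·1010 + 85176·1005 + 164164·560 + 72899·122 + 39144·274 = 285921754, so x̄ = 285921754/449273 ≈ 636.41.
Difference: 636.41 − 650 ≈ -13.59.

≈ -13.6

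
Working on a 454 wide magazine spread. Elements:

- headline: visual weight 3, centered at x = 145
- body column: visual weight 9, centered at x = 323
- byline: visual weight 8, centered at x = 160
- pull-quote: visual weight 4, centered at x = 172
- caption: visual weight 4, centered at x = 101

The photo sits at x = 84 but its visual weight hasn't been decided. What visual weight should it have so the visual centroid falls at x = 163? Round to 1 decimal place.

Known weights sum to 3 + 9 + 8 + 4 + 4 = 28; their moment is 3·145 + 9·323 + 8·160 + 4·172 + 4·101 = 5714.
For the centroid to hit 163: (5714 + w·84) / (28 + w) = 163.
Solving: w = (163·28 − 5714) / (84 − 163) = -1150 / -79 ≈ 14.56.

w ≈ 14.6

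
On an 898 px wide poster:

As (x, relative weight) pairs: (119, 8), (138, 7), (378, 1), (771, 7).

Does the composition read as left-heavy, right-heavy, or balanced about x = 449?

Σw = 8 + 7 + 1 + 7 = 23.
Σw·x = 8·119 + 7·138 + 1·378 + 7·771 = 7693, so x̄ = 7693/23 ≈ 334.48.
Since 334.5 is left of 449, the composition reads left-heavy.

left-heavy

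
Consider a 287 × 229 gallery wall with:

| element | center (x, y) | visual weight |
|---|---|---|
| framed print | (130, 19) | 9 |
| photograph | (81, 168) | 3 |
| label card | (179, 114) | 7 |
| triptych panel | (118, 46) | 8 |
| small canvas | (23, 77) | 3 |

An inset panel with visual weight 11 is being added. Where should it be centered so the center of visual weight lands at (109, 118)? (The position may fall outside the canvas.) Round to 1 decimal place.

(71.8, 251.5)

New total weight: (9 + 3 + 7 + 8 + 3) + 11 = 41.
Along x: (3679 + 11·x) / 41 = 109 (existing moment 9·130 + 3·81 + 7·179 + 8·118 + 3·23 = 3679) ⇒ x = (4469 − 3679) / 11 ≈ 71.82.
Along y: (2072 + 11·y) / 41 = 118 (existing moment 9·19 + 3·168 + 7·114 + 8·46 + 3·77 = 2072) ⇒ y = (4838 − 2072) / 11 ≈ 251.45.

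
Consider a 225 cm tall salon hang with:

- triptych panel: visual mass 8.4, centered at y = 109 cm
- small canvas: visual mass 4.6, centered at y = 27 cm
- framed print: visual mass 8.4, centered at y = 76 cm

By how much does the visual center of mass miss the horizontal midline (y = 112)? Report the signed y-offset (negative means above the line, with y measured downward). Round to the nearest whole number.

≈ -34 cm

Weights sum to 8.4 + 4.6 + 8.4 = 21.4.
y-moment: 8.4·109 + 4.6·27 + 8.4·76 = 1678.2; centroid 1678.2/21.4 ≈ 78.42.
Difference: 78.42 − 112 ≈ -33.58.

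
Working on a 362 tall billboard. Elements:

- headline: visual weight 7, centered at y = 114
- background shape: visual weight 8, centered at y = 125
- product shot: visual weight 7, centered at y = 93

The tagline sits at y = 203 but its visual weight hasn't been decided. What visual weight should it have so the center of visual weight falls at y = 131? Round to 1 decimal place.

w ≈ 6.0

Fixed elements: Σw = 7 + 8 + 7 = 22, Σw·y = 7·114 + 8·125 + 7·93 = 2449.
For the centroid to hit 131: (2449 + w·203) / (22 + w) = 131.
Solving: w = (131·22 − 2449) / (203 − 131) = 433 / 72 ≈ 6.01.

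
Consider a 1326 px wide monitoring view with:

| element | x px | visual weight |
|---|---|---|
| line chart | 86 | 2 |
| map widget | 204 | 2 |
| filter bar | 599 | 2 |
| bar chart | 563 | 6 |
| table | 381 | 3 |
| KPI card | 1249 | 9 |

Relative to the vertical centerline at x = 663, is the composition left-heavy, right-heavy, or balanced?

Total weight = 2 + 2 + 2 + 6 + 3 + 9 = 24.
x: moment 17540 / weight 24 ≈ 730.83
Since 730.8 is right of 663, the composition reads right-heavy.

right-heavy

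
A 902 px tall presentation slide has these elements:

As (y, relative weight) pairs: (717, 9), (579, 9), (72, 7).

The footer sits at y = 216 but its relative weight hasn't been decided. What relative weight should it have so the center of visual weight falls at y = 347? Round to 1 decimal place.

Known weights sum to 9 + 9 + 7 = 25; their moment is 9·717 + 9·579 + 7·72 = 12168.
Set Σw·y/Σw = 347: (12168 + 216w) = 347·(25 + w).
So w = (347·25 − 12168)/(216 − 347) = -3493/-131 ≈ 26.66.

w ≈ 26.7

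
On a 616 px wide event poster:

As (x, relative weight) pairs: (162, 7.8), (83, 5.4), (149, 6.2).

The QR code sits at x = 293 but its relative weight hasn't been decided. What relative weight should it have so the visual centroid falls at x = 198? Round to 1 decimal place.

Existing Σw = 19.4 (7.8 + 5.4 + 6.2); existing moment 7.8·162 + 5.4·83 + 6.2·149 = 2635.6.
Balance at x = 198 requires (2635.6 + w·293) / (19.4 + w) = 198.
Solving: w = (198·19.4 − 2635.6) / (293 − 198) = 1205.6 / 95 ≈ 12.69.

w ≈ 12.7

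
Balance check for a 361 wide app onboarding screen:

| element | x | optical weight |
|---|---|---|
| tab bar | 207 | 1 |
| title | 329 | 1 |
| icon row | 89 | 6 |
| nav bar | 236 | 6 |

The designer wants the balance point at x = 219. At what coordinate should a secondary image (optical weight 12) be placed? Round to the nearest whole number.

After adding the secondary image, total weight = 1 + 1 + 6 + 6 + 12 = 26.
x: target moment 26×219 = 5694; current 1·207 + 1·329 + 6·89 + 6·236 = 2486; the secondary image supplies 3208, so x = 3208/12 ≈ 267.33.

x ≈ 267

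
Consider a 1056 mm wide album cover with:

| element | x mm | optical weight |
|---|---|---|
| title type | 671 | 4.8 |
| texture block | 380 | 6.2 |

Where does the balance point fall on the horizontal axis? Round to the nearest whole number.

Total weight = 4.8 + 6.2 = 11.0.
x: (4.8·671 + 6.2·380) / 11.0 = 5576.8 / 11.0 ≈ 506.98

x ≈ 507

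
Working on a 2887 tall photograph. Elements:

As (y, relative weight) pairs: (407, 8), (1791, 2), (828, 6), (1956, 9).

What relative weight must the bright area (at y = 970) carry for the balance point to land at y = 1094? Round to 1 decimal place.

w ≈ 16.6

Known weights sum to 8 + 2 + 6 + 9 = 25; their moment is 8·407 + 2·1791 + 6·828 + 9·1956 = 29410.
Set Σw·y/Σw = 1094: (29410 + 970w) = 1094·(25 + w).
Solving: w = (1094·25 − 29410) / (970 − 1094) = -2060 / -124 ≈ 16.61.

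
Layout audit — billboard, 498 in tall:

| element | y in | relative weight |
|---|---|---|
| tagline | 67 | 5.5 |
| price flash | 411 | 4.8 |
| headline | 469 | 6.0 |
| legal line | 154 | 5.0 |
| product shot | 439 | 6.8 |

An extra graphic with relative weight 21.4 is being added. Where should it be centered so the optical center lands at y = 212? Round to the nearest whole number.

New total weight: (5.5 + 4.8 + 6.0 + 5.0 + 6.8) + 21.4 = 49.5.
Along y: (8910.5 + 21.4·y) / 49.5 = 212 (existing moment 5.5·67 + 4.8·411 + 6.0·469 + 5.0·154 + 6.8·439 = 8910.5) ⇒ y = (10494.0 − 8910.5) / 21.4 ≈ 74.00.

y ≈ 74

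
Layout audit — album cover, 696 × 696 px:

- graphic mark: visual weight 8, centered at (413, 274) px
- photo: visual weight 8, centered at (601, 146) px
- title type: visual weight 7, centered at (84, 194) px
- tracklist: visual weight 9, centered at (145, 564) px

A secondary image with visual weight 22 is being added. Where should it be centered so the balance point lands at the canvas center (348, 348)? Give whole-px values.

(399, 409)

New total weight: (8 + 8 + 7 + 9) + 22 = 54.
Along x: (10005 + 22·x) / 54 = 348 (existing moment 8·413 + 8·601 + 7·84 + 9·145 = 10005) ⇒ x = (18792 − 10005) / 22 ≈ 399.41.
Along y: (9794 + 22·y) / 54 = 348 (existing moment 8·274 + 8·146 + 7·194 + 9·564 = 9794) ⇒ y = (18792 − 9794) / 22 ≈ 409.00.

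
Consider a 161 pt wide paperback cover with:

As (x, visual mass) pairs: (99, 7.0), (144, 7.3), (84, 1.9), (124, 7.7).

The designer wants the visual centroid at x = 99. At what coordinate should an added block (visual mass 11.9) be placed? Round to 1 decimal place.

New total weight: (7.0 + 7.3 + 1.9 + 7.7) + 11.9 = 35.8.
x: target moment 35.8×99 = 3544.2; current 7.0·99 + 7.3·144 + 1.9·84 + 7.7·124 = 2858.6; the added block supplies 685.6, so x = 685.6/11.9 ≈ 57.61.

x ≈ 57.6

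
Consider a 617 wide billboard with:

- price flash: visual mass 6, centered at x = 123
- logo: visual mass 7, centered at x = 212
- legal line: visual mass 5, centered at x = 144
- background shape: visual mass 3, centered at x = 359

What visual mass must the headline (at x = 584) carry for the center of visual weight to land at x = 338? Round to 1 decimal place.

Known weights sum to 6 + 7 + 5 + 3 = 21; their moment is 6·123 + 7·212 + 5·144 + 3·359 = 4019.
Set Σw·x/Σw = 338: (4019 + 584w) = 338·(21 + w).
Solving: w = (338·21 − 4019) / (584 − 338) = 3079 / 246 ≈ 12.52.

w ≈ 12.5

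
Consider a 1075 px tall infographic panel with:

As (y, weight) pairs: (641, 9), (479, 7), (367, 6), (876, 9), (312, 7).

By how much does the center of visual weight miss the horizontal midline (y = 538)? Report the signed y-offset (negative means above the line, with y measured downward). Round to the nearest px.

≈ 25 px

Σw = 9 + 7 + 6 + 9 + 7 = 38.
Σw·y = 9·641 + 7·479 + 6·367 + 9·876 + 7·312 = 21392, so ȳ = 21392/38 ≈ 562.95.
Offset from y = 538: 562.95 − 538 ≈ 24.95.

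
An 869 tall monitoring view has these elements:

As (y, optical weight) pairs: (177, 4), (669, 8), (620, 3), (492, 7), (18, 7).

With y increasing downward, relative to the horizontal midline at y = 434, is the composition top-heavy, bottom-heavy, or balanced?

Total weight = 4 + 8 + 3 + 7 + 7 = 29.
y: (4·177 + 8·669 + 3·620 + 7·492 + 7·18) / 29 = 11490 / 29 ≈ 396.21
Since 396.2 is above (smaller y than) 434, the composition reads top-heavy.

top-heavy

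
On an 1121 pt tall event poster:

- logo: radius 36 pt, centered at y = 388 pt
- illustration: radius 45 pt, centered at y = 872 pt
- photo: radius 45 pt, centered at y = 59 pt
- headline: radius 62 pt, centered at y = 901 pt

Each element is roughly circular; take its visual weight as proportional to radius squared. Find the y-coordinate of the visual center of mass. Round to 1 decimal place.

r² weights: logo 36² = 1296, illustration 45² = 2025, photo 45² = 2025, headline 62² = 3844. Total = 9190.
Σw·y = 1296·388 + 2025·872 + 2025·59 + 3844·901 = 5851567, so ȳ = 5851567/9190 ≈ 636.73.

y ≈ 636.7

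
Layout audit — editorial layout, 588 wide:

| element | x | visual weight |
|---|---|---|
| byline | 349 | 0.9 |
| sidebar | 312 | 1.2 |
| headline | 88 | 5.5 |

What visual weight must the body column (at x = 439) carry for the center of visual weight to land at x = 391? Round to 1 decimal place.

w ≈ 37.5

Fixed elements: Σw = 0.9 + 1.2 + 5.5 = 7.6, Σw·x = 0.9·349 + 1.2·312 + 5.5·88 = 1172.5.
Balance at x = 391 requires (1172.5 + w·439) / (7.6 + w) = 391.
So w = (391·7.6 − 1172.5)/(439 − 391) = 1799.1/48 ≈ 37.48.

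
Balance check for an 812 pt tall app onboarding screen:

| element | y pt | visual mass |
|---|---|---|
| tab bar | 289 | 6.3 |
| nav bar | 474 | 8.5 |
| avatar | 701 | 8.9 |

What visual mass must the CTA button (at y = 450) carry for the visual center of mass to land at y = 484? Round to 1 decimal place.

Existing Σw = 23.7 (6.3 + 8.5 + 8.9); existing moment 6.3·289 + 8.5·474 + 8.9·701 = 12088.6.
Balance at y = 484 requires (12088.6 + w·450) / (23.7 + w) = 484.
So w = (484·23.7 − 12088.6)/(450 − 484) = -617.8/-34 ≈ 18.17.

w ≈ 18.2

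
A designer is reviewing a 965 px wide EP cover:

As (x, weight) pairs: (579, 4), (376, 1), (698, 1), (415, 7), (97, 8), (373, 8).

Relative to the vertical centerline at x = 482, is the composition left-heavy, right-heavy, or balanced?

Weights sum to 4 + 1 + 1 + 7 + 8 + 8 = 29.
Σw·x = 4·579 + 1·376 + 1·698 + 7·415 + 8·97 + 8·373 = 10055, so x̄ = 10055/29 ≈ 346.72.
346.7 lies left of the midline 482, so the layout is left-heavy.

left-heavy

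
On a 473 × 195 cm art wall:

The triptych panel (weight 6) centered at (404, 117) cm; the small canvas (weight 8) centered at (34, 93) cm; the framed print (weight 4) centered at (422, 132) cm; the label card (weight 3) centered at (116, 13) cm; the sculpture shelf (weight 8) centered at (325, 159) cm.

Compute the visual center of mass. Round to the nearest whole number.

(253, 113)

Total weight = 6 + 8 + 4 + 3 + 8 = 29.
x: (6·404 + 8·34 + 4·422 + 3·116 + 8·325) / 29 = 7332 / 29 ≈ 252.83
y: (6·117 + 8·93 + 4·132 + 3·13 + 8·159) / 29 = 3285 / 29 ≈ 113.28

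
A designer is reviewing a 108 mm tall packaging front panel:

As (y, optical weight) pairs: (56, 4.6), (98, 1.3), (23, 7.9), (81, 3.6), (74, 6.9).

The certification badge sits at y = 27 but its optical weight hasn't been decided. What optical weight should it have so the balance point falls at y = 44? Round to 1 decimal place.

w ≈ 17.6

Known weights sum to 4.6 + 1.3 + 7.9 + 3.6 + 6.9 = 24.3; their moment is 4.6·56 + 1.3·98 + 7.9·23 + 3.6·81 + 6.9·74 = 1368.9.
Set Σw·y/Σw = 44: (1368.9 + 27w) = 44·(24.3 + w).
So w = (44·24.3 − 1368.9)/(27 − 44) = -299.7/-17 ≈ 17.63.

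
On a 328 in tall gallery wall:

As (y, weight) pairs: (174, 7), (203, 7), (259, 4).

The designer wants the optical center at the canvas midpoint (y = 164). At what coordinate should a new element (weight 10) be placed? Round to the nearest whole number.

y ≈ 92

After adding the new element, total weight = 7 + 7 + 4 + 10 = 28.
Along y: (3675 + 10·y) / 28 = 164 (existing moment 7·174 + 7·203 + 4·259 = 3675) ⇒ y = (4592 − 3675) / 10 ≈ 91.70.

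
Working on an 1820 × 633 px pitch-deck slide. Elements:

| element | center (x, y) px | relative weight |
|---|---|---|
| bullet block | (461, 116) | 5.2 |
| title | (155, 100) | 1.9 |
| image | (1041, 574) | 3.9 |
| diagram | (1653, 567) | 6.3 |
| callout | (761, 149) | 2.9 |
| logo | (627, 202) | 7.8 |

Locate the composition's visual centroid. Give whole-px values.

(867, 308)

Σw = 5.2 + 1.9 + 3.9 + 6.3 + 2.9 + 7.8 = 28.0.
Σw·x = 24263.0; x̄ = 24263.0/28.0 ≈ 866.54.
y: moment 8611.6 / weight 28.0 ≈ 307.56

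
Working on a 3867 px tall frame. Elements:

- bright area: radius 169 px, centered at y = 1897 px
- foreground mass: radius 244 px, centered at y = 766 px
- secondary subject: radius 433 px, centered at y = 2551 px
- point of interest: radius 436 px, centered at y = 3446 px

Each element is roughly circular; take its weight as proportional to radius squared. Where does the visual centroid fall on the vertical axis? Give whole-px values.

r² weights: bright area 169² = 28561, foreground mass 244² = 59536, secondary subject 433² = 187489, point of interest 436² = 190096. Total = 465682.
y: (28561·1897 + 59536·766 + 187489·2551 + 190096·3446) / 465682 = 1233140048 / 465682 ≈ 2648.03

y ≈ 2648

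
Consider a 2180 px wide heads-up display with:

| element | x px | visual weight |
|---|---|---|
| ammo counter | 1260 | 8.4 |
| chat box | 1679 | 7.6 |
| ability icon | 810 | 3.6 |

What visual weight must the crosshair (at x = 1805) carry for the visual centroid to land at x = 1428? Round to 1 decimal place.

Known weights sum to 8.4 + 7.6 + 3.6 = 19.6; their moment is 8.4·1260 + 7.6·1679 + 3.6·810 = 26260.4.
Balance at x = 1428 requires (26260.4 + w·1805) / (19.6 + w) = 1428.
So w = (1428·19.6 − 26260.4)/(1805 − 1428) = 1728.4/377 ≈ 4.58.

w ≈ 4.6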